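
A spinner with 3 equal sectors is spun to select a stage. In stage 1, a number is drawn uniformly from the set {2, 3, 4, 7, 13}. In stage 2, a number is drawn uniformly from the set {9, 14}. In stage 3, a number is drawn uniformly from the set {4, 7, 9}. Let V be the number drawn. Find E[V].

719/90

E[V | stage 1] = (2+3+4+7+13)/5 = 29/5.
E[V | stage 2] = (9+14)/2 = 23/2.
E[V | stage 3] = (4+7+9)/3 = 20/3.
E[V] = (1/3)·(29/5) + (1/3)·(23/2) + (1/3)·(20/3) = 719/90.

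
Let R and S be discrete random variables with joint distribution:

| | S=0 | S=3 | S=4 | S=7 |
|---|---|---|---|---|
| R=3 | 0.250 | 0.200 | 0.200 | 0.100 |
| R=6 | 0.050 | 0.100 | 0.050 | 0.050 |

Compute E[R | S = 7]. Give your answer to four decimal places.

P(S = 7) = 0.150.
Σ R·P over the event = 3·(0.100) + 6·(0.050) = 0.600.
E[R | S = 7] = (0.600) / (0.150) = 4.0000.

4.0000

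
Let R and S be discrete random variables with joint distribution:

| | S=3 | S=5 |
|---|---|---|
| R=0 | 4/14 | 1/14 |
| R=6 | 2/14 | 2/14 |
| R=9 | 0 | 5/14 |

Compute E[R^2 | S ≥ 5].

477/8

P(S ≥ 5) = 4/7.
Σ R^2·P over the event = 0·(1/14) + 36·(2/14) + 81·(5/14) = 477/14.
E[R^2 | S ≥ 5] = (477/14) / (4/7) = 477/8.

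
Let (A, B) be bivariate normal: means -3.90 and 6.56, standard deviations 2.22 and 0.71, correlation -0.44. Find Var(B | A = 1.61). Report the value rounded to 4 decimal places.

0.4065

The conditional variance in a bivariate normal is σ_B²(1 − ρ²), independent of x.
Var(B | A=1.61) = (0.71)²·(1 − (-0.44)²) = 0.5041·0.8064 = 0.4065.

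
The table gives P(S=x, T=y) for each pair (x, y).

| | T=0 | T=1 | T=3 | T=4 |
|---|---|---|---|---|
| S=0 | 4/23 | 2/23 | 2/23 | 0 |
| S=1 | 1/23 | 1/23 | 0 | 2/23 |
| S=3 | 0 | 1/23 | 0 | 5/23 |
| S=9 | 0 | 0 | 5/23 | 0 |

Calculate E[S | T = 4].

P(T = 4) = 7/23.
Σ S·P over the event = 1·(2/23) + 3·(5/23) = 17/23.
E[S | T = 4] = (17/23) / (7/23) = 17/7.

17/7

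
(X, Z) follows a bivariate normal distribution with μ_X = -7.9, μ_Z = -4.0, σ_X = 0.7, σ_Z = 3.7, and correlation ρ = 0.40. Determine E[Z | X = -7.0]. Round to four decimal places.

For a bivariate normal, E[Z | X=x] = μ_Z + ρ·(σ_Z/σ_X)·(x − μ_X).
E[Z | X=-7.0] = -4.0 + (0.40)·(3.7/0.7)·(-7.0 − (-7.9)) = -4.0 + (2.1143)·(0.9) = -2.0971.

-2.0971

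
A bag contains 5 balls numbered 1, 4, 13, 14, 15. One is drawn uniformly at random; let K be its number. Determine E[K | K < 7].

5/2

P(K < 7) = 2/5.
Σ over the event: 1·1/5 + 4·1/5 = 1.
E[K | K < 7] = (1) / (2/5) = 5/2.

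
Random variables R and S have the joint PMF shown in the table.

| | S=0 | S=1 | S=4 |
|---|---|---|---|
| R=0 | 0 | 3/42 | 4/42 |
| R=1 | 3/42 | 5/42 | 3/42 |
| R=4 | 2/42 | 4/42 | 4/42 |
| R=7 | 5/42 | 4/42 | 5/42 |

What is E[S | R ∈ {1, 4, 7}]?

61/35

P(R ∈ {1, 4, 7}) = 5/6.
Summing S·P(R=x,S=y) over the conditioning event gives 61/42.
E[S | R ∈ {1, 4, 7}] = (61/42) / (5/6) = 61/35.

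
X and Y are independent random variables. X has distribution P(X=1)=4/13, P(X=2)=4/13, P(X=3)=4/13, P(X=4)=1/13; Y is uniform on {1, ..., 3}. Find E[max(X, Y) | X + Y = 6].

16/5

P(X + Y = 6) = 5/39.
Summing max(X,Y)·P(x,y) over outcomes with X + Y = 6 gives 16/39.
E[max(X, Y) | X + Y = 6] = (16/39) / (5/39) = 16/5.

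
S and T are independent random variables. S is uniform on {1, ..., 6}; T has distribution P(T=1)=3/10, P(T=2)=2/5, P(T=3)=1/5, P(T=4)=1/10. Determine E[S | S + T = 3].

P(S + T = 3) = 7/60.
Summing S·P(x,y) over outcomes with S + T = 3 gives 1/6.
E[S | S + T = 3] = (1/6) / (7/60) = 10/7.

10/7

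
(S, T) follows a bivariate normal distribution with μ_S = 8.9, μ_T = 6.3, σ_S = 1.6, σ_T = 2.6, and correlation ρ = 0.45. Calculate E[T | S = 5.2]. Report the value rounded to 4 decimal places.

3.5944

E[T | S=x] = μ_T + ρ(σ_T/σ_S)(x − μ_S) for jointly normal variables.
E[T | S=5.2] = 6.3 + (0.45)·(2.6/1.6)·(5.2 − (8.9)) = 6.3 + (0.73125)·(-3.7) = 3.5944.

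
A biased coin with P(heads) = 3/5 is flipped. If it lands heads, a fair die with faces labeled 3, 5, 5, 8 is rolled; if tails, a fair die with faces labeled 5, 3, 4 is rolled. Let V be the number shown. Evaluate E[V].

19/4

E[V | heads] = (3+5+5+8)/4 = 21/4.
E[V | tails] = (5+3+4)/3 = 4.
E[V] = (3/5)·(21/4) + (2/5)·(4) = 19/4.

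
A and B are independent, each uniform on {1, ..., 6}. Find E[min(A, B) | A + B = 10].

13/3

Outcomes with A + B = 10: (4,6), (5,5), (6,4), each with probability 1/36.
E[min(A, B) | A + B = 10] = (4 + 5 + 4) / 3 = 13/3.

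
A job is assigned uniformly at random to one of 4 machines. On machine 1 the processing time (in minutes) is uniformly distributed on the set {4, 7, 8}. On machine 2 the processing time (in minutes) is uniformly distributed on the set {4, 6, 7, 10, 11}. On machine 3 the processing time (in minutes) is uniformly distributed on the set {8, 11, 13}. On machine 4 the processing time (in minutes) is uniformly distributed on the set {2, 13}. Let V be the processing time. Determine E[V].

E[V | machine 1] = (4+7+8)/3 = 19/3.
E[V | machine 2] = (4+6+7+10+11)/5 = 38/5.
E[V | machine 3] = (8+11+13)/3 = 32/3.
E[V | machine 4] = (2+13)/2 = 15/2.
E[V] = (1/4)·(19/3) + (1/4)·(38/5) + (1/4)·(32/3) + (1/4)·(15/2) = 321/40.

321/40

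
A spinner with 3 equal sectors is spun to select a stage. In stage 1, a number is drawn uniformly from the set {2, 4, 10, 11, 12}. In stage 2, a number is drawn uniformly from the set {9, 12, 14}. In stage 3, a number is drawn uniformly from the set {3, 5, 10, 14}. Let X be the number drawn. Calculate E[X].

412/45

E[X | stage 1] = (2+4+10+11+12)/5 = 39/5.
E[X | stage 2] = (9+12+14)/3 = 35/3.
E[X | stage 3] = (3+5+10+14)/4 = 8.
By the law of total expectation,
E[X] = (1/3)·(39/5) + (1/3)·(35/3) + (1/3)·(8) = 412/45.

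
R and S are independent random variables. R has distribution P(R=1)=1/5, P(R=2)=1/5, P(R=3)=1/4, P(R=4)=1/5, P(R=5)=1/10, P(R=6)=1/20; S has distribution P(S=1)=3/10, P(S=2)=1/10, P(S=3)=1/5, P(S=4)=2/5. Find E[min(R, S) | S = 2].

9/5

P(S = 2) = 1/10.
Summing min(R,S)·P(x,y) over outcomes with S = 2 gives 9/50.
E[min(R, S) | S = 2] = (9/50) / (1/10) = 9/5.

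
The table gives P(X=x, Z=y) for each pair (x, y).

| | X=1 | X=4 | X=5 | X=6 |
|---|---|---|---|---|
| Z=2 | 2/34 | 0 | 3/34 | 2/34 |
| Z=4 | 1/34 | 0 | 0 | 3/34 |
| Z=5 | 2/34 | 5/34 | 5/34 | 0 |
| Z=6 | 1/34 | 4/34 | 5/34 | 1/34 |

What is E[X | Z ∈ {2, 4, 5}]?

P(Z ∈ {2, 4, 5}) = 23/34.
Summing X·P(X=x,Z=y) over the conditioning event gives 95/34.
E[X | Z ∈ {2, 4, 5}] = (95/34) / (23/34) = 95/23.

95/23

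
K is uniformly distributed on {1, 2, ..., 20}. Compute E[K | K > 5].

13

P(K > 5) = 3/4.
E[K | K > 5] = (39/4) / (3/4) = 13.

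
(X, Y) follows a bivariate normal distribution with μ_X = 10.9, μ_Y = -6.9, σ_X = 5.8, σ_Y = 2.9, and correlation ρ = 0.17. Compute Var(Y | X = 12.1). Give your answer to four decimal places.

8.1670

For a bivariate normal, Var(Y | X=x) = σ_Y²(1 − ρ²).
Var(Y | X=12.1) = (2.9)²·(1 − (0.17)²) = 8.41·0.9711 = 8.1670.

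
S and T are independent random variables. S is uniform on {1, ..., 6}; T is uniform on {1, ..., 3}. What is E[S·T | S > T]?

101/12

P(S > T) = 2/3.
Summing ST·P(x,y) over outcomes with S > T gives 101/18.
E[S·T | S > T] = (101/18) / (2/3) = 101/12.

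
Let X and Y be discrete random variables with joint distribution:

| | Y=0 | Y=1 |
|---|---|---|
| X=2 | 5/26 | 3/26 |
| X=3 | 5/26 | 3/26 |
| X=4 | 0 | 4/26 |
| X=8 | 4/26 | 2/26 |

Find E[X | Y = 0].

57/14

P(Y = 0) = 7/13.
Σ X·P over the event = 2·(5/26) + 3·(5/26) + 8·(4/26) = 57/26.
E[X | Y = 0] = (57/26) / (7/13) = 57/14.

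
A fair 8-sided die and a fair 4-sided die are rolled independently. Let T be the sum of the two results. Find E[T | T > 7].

P(T > 7) = 7/16.
Σ over the event: 8·1/8 + 9·1/8 + 10·3/32 + 11·1/16 + 12·1/32 = 33/8.
E[T | T > 7] = (33/8) / (7/16) = 66/7.

66/7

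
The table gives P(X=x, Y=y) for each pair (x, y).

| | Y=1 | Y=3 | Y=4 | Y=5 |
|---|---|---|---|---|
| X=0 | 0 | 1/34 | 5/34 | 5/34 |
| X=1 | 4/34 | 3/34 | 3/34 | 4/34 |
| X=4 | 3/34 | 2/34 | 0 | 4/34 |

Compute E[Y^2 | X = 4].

P(X = 4) = 9/34.
Σ Y^2·P over the event = 1·(3/34) + 9·(2/34) + 25·(4/34) = 121/34.
E[Y^2 | X = 4] = (121/34) / (9/34) = 121/9.

121/9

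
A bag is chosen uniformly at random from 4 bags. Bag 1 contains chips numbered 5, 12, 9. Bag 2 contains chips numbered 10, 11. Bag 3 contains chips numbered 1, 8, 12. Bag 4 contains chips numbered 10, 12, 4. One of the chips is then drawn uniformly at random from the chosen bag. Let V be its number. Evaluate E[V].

209/24

E[V | bag 1] = (5+12+9)/3 = 26/3.
E[V | bag 2] = (10+11)/2 = 21/2.
E[V | bag 3] = (1+8+12)/3 = 7.
E[V | bag 4] = (10+12+4)/3 = 26/3.
By the law of total expectation,
E[V] = (1/4)·(26/3) + (1/4)·(21/2) + (1/4)·(7) + (1/4)·(26/3) = 209/24.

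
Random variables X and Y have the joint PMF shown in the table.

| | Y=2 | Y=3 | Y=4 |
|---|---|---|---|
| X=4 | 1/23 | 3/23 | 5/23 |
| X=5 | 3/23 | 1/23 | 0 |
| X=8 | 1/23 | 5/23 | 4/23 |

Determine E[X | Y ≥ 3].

P(Y ≥ 3) = 18/23.
Σ X·P over the event = 4·(3/23) + 4·(5/23) + 5·(1/23) + 8·(5/23) + 8·(4/23) = 109/23.
E[X | Y ≥ 3] = (109/23) / (18/23) = 109/18.

109/18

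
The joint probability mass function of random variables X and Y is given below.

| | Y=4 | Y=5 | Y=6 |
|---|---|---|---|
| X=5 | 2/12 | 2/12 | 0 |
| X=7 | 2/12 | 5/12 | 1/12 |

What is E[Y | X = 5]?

9/2

P(X = 5) = 1/3.
Σ Y·P over the event = 4·(2/12) + 5·(2/12) = 3/2.
E[Y | X = 5] = (3/2) / (1/3) = 9/2.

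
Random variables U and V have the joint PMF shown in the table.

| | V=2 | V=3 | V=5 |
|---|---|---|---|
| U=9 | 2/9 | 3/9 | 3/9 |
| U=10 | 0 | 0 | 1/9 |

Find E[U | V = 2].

P(V = 2) = 2/9.
Summing U·P(U=x,V=y) over the conditioning event gives 2.
E[U | V = 2] = (2) / (2/9) = 9.

9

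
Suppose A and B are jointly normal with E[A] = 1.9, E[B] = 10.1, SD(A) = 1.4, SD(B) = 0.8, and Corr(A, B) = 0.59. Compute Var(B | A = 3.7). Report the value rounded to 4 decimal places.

The conditional variance in a bivariate normal is σ_B²(1 − ρ²), independent of x.
Var(B | A=3.7) = (0.8)²·(1 − (0.59)²) = 0.64·0.6519 = 0.4172.

0.4172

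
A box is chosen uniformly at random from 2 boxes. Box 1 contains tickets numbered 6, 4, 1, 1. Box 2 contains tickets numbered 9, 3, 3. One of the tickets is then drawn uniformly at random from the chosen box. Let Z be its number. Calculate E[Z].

E[Z | box 1] = (6+4+1+1)/4 = 3.
E[Z | box 2] = (9+3+3)/3 = 5.
By the law of total expectation,
E[Z] = (1/2)·(3) + (1/2)·(5) = 4.

4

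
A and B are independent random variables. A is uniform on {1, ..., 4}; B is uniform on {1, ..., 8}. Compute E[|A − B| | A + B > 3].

82/29

P(A + B > 3) = 29/32.
Summing |A−B|·P(x,y) over outcomes with A + B > 3 gives 41/16.
E[|A − B| | A + B > 3] = (41/16) / (29/32) = 82/29.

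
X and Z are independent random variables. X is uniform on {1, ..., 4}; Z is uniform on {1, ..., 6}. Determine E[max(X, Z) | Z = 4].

4

P(Z = 4) = 1/6.
Summing max(X,Z)·P(x,y) over outcomes with Z = 4 gives 2/3.
E[max(X, Z) | Z = 4] = (2/3) / (1/6) = 4.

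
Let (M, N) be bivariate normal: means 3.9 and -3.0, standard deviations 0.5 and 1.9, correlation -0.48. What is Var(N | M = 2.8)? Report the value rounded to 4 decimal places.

2.7783

For a bivariate normal, Var(N | M=x) = σ_N²(1 − ρ²).
Var(N | M=2.8) = (1.9)²·(1 − (-0.48)²) = 3.61·0.7696 = 2.7783.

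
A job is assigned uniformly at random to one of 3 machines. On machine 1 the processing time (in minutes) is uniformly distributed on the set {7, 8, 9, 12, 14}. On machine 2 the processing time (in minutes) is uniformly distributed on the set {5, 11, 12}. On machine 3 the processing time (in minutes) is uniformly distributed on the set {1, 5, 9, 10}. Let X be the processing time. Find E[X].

307/36

E[X | machine 1] = (7+8+9+12+14)/5 = 10.
E[X | machine 2] = (5+11+12)/3 = 28/3.
E[X | machine 3] = (1+5+9+10)/4 = 25/4.
E[X] = (1/3)·(10) + (1/3)·(28/3) + (1/3)·(25/4) = 307/36.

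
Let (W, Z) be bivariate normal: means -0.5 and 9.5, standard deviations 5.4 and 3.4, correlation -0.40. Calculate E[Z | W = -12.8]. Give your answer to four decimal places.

The regression of Z on W has slope ρ·σ_Z/σ_W and passes through (μ_W, μ_Z).
E[Z | W=-12.8] = 9.5 + (-0.40)·(3.4/5.4)·(-12.8 − (-0.5)) = 9.5 + (-0.25185)·(-12.3) = 12.5978.

12.5978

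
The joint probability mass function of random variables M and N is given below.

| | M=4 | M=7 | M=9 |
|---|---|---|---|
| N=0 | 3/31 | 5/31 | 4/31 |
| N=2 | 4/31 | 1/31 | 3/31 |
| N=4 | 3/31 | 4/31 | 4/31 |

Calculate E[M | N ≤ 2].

133/20

P(N ≤ 2) = 20/31.
Σ M·P over the event = 4·(3/31) + 4·(4/31) + 7·(5/31) + 7·(1/31) + 9·(4/31) + 9·(3/31) = 133/31.
E[M | N ≤ 2] = (133/31) / (20/31) = 133/20.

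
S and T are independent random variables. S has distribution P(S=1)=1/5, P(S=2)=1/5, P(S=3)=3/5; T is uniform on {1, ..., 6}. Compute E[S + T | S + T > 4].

149/22

P(S + T > 4) = 11/15.
Summing (S+T)·P(x,y) over outcomes with S + T > 4 gives 149/30.
E[S + T | S + T > 4] = (149/30) / (11/15) = 149/22.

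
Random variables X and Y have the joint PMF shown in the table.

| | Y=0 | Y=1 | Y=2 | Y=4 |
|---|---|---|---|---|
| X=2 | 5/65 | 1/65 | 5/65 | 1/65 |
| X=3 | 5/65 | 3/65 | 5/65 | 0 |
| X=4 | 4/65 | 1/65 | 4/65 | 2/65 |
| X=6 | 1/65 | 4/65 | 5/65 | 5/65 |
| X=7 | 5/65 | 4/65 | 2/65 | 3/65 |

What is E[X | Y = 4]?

61/11

P(Y = 4) = 11/65.
Σ X·P over the event = 2·(1/65) + 4·(2/65) + 6·(5/65) + 7·(3/65) = 61/65.
E[X | Y = 4] = (61/65) / (11/65) = 61/11.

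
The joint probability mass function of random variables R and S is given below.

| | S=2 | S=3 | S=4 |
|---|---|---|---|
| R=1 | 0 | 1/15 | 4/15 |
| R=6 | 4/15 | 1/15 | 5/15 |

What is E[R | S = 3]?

7/2

P(S = 3) = 2/15.
Σ R·P over the event = 1·(1/15) + 6·(1/15) = 7/15.
E[R | S = 3] = (7/15) / (2/15) = 7/2.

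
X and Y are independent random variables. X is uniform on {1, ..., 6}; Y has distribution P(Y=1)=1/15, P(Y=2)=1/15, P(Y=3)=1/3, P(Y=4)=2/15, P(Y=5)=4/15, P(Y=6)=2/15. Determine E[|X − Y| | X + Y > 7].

71/43

P(X + Y > 7) = 43/90.
Summing |X−Y|·P(x,y) over outcomes with X + Y > 7 gives 71/90.
E[|X − Y| | X + Y > 7] = (71/90) / (43/90) = 71/43.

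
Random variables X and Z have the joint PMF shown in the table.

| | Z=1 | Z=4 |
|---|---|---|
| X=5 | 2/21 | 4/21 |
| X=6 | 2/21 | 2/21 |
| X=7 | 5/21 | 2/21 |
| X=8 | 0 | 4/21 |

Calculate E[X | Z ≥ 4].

13/2

P(Z ≥ 4) = 4/7.
Summing X·P(X=x,Z=y) over the conditioning event gives 26/7.
E[X | Z ≥ 4] = (26/7) / (4/7) = 13/2.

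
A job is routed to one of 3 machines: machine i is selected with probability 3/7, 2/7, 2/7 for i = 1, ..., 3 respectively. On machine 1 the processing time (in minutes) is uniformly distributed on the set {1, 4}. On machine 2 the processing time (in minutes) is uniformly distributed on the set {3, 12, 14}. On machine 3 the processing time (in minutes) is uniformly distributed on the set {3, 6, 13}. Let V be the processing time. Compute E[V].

83/14

E[V | machine 1] = (1+4)/2 = 5/2.
E[V | machine 2] = (3+12+14)/3 = 29/3.
E[V | machine 3] = (3+6+13)/3 = 22/3.
By the law of total expectation,
E[V] = (3/7)·(5/2) + (2/7)·(29/3) + (2/7)·(22/3) = 83/14.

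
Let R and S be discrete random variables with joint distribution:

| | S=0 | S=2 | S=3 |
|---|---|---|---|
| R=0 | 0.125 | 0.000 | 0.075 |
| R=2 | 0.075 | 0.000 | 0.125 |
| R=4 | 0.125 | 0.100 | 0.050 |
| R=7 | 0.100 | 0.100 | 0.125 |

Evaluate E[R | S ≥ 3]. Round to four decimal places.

P(S ≥ 3) = 0.375.
Summing R·P(R=x,S=y) over the conditioning event gives 1.325.
E[R | S ≥ 3] = (1.325) / (0.375) = 3.5333.

3.5333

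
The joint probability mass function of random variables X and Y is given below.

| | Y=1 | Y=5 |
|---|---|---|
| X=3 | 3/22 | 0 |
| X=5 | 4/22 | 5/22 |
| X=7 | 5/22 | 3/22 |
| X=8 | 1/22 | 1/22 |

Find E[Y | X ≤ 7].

P(X ≤ 7) = 10/11.
Σ Y·P over the event = 1·(3/22) + 1·(4/22) + 5·(5/22) + 1·(5/22) + 5·(3/22) = 26/11.
E[Y | X ≤ 7] = (26/11) / (10/11) = 13/5.

13/5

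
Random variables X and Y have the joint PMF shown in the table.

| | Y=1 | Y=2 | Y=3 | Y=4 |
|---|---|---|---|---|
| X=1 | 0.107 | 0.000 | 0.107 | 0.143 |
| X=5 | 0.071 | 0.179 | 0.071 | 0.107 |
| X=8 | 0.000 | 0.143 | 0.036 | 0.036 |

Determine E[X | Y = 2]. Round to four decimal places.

6.3323

P(Y = 2) = 0.322.
Σ X·P over the event = 5·(0.179) + 8·(0.143) = 2.039.
E[X | Y = 2] = (2.039) / (0.322) = 6.3323.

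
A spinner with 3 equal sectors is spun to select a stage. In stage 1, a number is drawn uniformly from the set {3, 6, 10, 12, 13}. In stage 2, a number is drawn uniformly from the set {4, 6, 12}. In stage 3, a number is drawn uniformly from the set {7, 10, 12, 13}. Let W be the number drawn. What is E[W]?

E[W | stage 1] = (3+6+10+12+13)/5 = 44/5.
E[W | stage 2] = (4+6+12)/3 = 22/3.
E[W | stage 3] = (7+10+12+13)/4 = 21/2.
E[W] = (1/3)·(44/5) + (1/3)·(22/3) + (1/3)·(21/2) = 799/90.

799/90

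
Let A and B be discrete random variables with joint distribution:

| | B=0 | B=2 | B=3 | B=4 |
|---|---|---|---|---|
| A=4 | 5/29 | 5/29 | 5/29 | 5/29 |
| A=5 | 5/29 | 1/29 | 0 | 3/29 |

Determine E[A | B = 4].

P(B = 4) = 8/29.
Σ A·P over the event = 4·(5/29) + 5·(3/29) = 35/29.
E[A | B = 4] = (35/29) / (8/29) = 35/8.

35/8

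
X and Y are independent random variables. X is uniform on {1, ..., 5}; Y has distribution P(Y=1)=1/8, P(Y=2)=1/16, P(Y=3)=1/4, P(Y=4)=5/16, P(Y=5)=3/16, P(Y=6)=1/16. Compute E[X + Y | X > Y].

P(X > Y) = 3/10.
Summing (X+Y)·P(x,y) over outcomes with X > Y gives 159/80.
E[X + Y | X > Y] = (159/80) / (3/10) = 53/8.

53/8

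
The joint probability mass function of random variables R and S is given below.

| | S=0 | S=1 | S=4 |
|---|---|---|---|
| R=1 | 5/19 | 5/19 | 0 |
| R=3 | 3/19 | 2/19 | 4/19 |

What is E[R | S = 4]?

P(S = 4) = 4/19.
Summing R·P(R=x,S=y) over the conditioning event gives 12/19.
E[R | S = 4] = (12/19) / (4/19) = 3.

3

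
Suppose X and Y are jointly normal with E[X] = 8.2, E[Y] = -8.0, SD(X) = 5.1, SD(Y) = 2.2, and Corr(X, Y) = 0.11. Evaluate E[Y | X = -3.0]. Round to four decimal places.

-8.5315

E[Y | X=x] = μ_Y + ρ(σ_Y/σ_X)(x − μ_X) for jointly normal variables.
E[Y | X=-3.0] = -8.0 + (0.11)·(2.2/5.1)·(-3.0 − (8.2)) = -8.0 + (0.047451)·(-11.2) = -8.5315.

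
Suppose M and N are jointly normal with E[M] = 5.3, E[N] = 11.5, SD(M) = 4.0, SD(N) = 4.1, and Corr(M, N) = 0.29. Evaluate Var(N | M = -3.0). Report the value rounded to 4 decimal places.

For a bivariate normal, Var(N | M=x) = σ_N²(1 − ρ²).
Var(N | M=-3.0) = (4.1)²·(1 − (0.29)²) = 16.81·0.9159 = 15.3963.

15.3963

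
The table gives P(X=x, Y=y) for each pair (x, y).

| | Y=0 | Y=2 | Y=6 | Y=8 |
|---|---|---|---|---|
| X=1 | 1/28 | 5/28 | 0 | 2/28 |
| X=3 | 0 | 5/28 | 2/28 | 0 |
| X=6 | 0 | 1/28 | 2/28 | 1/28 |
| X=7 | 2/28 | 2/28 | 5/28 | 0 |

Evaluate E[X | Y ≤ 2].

P(Y ≤ 2) = 4/7.
Σ X·P over the event = 1·(1/28) + 1·(5/28) + 3·(5/28) + 6·(1/28) + 7·(2/28) + 7·(2/28) = 55/28.
E[X | Y ≤ 2] = (55/28) / (4/7) = 55/16.

55/16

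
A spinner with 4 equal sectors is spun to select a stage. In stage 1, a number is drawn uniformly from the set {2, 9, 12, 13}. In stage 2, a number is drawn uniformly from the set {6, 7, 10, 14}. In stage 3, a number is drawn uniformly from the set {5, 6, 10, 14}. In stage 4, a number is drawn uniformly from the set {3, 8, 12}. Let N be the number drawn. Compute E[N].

26/3

E[N | stage 1] = (2+9+12+13)/4 = 9.
E[N | stage 2] = (6+7+10+14)/4 = 37/4.
E[N | stage 3] = (5+6+10+14)/4 = 35/4.
E[N | stage 4] = (3+8+12)/3 = 23/3.
By the law of total expectation,
E[N] = (1/4)·(9) + (1/4)·(37/4) + (1/4)·(35/4) + (1/4)·(23/3) = 26/3.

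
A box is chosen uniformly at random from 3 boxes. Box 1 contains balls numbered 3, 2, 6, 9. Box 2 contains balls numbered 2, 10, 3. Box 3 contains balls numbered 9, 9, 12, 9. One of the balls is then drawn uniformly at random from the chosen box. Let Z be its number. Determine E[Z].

E[Z | box 1] = (3+2+6+9)/4 = 5.
E[Z | box 2] = (2+10+3)/3 = 5.
E[Z | box 3] = (9+9+12+9)/4 = 39/4.
E[Z] = (1/3)·(5) + (1/3)·(5) + (1/3)·(39/4) = 79/12.

79/12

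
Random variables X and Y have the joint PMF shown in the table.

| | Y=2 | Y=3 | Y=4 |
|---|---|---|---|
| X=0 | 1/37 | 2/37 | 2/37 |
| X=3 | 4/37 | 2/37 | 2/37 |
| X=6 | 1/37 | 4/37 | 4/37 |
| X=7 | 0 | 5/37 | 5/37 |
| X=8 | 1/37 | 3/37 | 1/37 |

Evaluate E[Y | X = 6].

10/3

P(X = 6) = 9/37.
Σ Y·P over the event = 2·(1/37) + 3·(4/37) + 4·(4/37) = 30/37.
E[Y | X = 6] = (30/37) / (9/37) = 10/3.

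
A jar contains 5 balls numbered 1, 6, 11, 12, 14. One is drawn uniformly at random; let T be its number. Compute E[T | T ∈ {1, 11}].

P(T ∈ {1, 11}) = 2/5.
Σ over the event: 1·1/5 + 11·1/5 = 12/5.
E[T | T ∈ {1, 11}] = (12/5) / (2/5) = 6.

6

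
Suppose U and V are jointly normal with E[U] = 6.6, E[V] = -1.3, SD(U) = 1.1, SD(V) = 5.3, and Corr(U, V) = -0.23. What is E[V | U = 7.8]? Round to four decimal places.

E[V | U=x] = μ_V + ρ(σ_V/σ_U)(x − μ_U) for jointly normal variables.
E[V | U=7.8] = -1.3 + (-0.23)·(5.3/1.1)·(7.8 − (6.6)) = -1.3 + (-1.1082)·(1.2) = -2.6298.

-2.6298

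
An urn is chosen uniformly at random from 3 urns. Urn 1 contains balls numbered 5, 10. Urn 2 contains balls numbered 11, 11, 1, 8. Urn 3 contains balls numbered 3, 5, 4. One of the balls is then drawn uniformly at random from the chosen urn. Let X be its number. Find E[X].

E[X | urn 1] = (5+10)/2 = 15/2.
E[X | urn 2] = (11+11+1+8)/4 = 31/4.
E[X | urn 3] = (3+5+4)/3 = 4.
E[X] = (1/3)·(15/2) + (1/3)·(31/4) + (1/3)·(4) = 77/12.

77/12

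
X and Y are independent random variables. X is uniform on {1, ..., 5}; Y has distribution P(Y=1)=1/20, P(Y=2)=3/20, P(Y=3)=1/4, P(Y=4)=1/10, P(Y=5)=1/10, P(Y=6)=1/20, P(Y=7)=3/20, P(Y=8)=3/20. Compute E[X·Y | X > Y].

P(X > Y) = 1/4.
Summing XY·P(x,y) over outcomes with X > Y gives 261/100.
E[X·Y | X > Y] = (261/100) / (1/4) = 261/25.

261/25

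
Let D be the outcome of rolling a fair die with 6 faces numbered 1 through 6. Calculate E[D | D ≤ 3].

Given D ≤ 3, D is equally likely to be any of {1, 2, 3}.
E[D | D ≤ 3] = (1 + 2 + 3) / 3 = 2.

2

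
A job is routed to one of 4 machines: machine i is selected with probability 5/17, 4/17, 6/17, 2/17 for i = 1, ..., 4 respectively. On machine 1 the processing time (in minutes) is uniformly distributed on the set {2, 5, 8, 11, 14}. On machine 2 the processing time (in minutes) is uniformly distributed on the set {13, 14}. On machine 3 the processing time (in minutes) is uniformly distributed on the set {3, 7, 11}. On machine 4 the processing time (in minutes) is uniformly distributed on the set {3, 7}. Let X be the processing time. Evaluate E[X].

E[X | machine 1] = (2+5+8+11+14)/5 = 8.
E[X | machine 2] = (13+14)/2 = 27/2.
E[X | machine 3] = (3+7+11)/3 = 7.
E[X | machine 4] = (3+7)/2 = 5.
By the law of total expectation,
E[X] = (5/17)·(8) + (4/17)·(27/2) + (6/17)·(7) + (2/17)·(5) = 146/17.

146/17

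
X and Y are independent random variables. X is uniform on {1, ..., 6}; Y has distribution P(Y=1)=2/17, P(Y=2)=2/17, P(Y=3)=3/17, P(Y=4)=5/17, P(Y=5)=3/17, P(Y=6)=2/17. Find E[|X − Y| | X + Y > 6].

P(X + Y > 6) = 31/51.
Summing |X−Y|·P(x,y) over outcomes with X + Y > 6 gives 113/102.
E[|X − Y| | X + Y > 6] = (113/102) / (31/51) = 113/62.

113/62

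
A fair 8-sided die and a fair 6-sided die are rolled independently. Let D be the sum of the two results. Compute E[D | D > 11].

38/3

P(D > 11) = 1/8.
Σ over the event: 12·1/16 + 13·1/24 + 14·1/48 = 19/12.
E[D | D > 11] = (19/12) / (1/8) = 38/3.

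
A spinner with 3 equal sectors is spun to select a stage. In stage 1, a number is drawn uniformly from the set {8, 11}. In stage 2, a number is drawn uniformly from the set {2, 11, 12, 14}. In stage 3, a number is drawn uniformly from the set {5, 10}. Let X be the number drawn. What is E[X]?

E[X | stage 1] = (8+11)/2 = 19/2.
E[X | stage 2] = (2+11+12+14)/4 = 39/4.
E[X | stage 3] = (5+10)/2 = 15/2.
E[X] = (1/3)·(19/2) + (1/3)·(39/4) + (1/3)·(15/2) = 107/12.

107/12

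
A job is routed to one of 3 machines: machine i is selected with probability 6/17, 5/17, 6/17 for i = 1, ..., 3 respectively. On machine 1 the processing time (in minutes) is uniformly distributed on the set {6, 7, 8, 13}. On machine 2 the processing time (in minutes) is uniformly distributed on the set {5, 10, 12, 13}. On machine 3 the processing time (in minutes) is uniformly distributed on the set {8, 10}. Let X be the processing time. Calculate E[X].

E[X | machine 1] = (6+7+8+13)/4 = 17/2.
E[X | machine 2] = (5+10+12+13)/4 = 10.
E[X | machine 3] = (8+10)/2 = 9.
E[X] = (6/17)·(17/2) + (5/17)·(10) + (6/17)·(9) = 155/17.

155/17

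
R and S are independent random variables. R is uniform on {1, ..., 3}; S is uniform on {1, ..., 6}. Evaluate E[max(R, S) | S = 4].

Outcomes with S = 4: (1,4), (2,4), (3,4), each with probability 1/18.
E[max(R, S) | S = 4] = (4 + 4 + 4) / 3 = 4.

4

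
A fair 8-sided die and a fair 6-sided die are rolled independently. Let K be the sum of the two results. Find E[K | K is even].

8

P(K is even) = 1/2.
Σ over the event: 2·1/48 + 4·1/16 + 6·5/48 + 8·1/8 + 10·5/48 + 12·1/16 + 14·1/48 = 4.
E[K | K is even] = (4) / (1/2) = 8.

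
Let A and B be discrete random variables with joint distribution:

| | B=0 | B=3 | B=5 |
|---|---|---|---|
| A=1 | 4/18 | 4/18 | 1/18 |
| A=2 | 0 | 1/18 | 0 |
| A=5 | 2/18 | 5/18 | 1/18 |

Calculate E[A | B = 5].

3

P(B = 5) = 1/9.
Σ A·P over the event = 1·(1/18) + 5·(1/18) = 1/3.
E[A | B = 5] = (1/3) / (1/9) = 3.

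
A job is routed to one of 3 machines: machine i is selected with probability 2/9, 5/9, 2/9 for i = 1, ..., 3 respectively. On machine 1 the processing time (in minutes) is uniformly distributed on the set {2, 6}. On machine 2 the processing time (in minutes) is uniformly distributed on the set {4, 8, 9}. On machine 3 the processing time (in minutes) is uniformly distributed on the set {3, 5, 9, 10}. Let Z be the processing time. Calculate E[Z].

113/18

E[Z | machine 1] = (2+6)/2 = 4.
E[Z | machine 2] = (4+8+9)/3 = 7.
E[Z | machine 3] = (3+5+9+10)/4 = 27/4.
By the law of total expectation,
E[Z] = (2/9)·(4) + (5/9)·(7) + (2/9)·(27/4) = 113/18.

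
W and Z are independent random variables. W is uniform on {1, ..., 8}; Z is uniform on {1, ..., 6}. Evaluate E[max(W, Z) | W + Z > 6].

203/33

P(W + Z > 6) = 11/16.
Summing max(W,Z)·P(x,y) over outcomes with W + Z > 6 gives 203/48.
E[max(W, Z) | W + Z > 6] = (203/48) / (11/16) = 203/33.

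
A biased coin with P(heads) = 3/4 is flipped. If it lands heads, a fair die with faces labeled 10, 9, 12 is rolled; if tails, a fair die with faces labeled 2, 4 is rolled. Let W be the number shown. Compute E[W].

17/2

E[W | heads] = (10+9+12)/3 = 31/3.
E[W | tails] = (2+4)/2 = 3.
By the law of total expectation,
E[W] = (3/4)·(31/3) + (1/4)·(3) = 17/2.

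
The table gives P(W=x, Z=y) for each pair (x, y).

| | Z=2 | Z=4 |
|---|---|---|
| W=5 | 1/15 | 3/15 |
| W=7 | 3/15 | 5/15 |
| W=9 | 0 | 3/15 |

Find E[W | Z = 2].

13/2

P(Z = 2) = 4/15.
Σ W·P over the event = 5·(1/15) + 7·(3/15) = 26/15.
E[W | Z = 2] = (26/15) / (4/15) = 13/2.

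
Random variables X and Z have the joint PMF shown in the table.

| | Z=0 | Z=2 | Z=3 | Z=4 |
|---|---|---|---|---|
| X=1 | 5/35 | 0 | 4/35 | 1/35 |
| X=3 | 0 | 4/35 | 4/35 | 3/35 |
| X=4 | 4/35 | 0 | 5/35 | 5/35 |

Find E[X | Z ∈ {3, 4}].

3

P(Z ∈ {3, 4}) = 22/35.
Σ X·P over the event = 1·(4/35) + 1·(1/35) + 3·(4/35) + 3·(3/35) + 4·(5/35) + 4·(5/35) = 66/35.
E[X | Z ∈ {3, 4}] = (66/35) / (22/35) = 3.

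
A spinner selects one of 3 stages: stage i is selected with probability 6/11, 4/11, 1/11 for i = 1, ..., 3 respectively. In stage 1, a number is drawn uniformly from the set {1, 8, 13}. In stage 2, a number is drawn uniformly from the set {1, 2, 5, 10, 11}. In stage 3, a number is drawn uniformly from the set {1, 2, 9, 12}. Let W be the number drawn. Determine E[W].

E[W | stage 1] = (1+8+13)/3 = 22/3.
E[W | stage 2] = (1+2+5+10+11)/5 = 29/5.
E[W | stage 3] = (1+2+9+12)/4 = 6.
By the law of total expectation,
E[W] = (6/11)·(22/3) + (4/11)·(29/5) + (1/11)·(6) = 366/55.

366/55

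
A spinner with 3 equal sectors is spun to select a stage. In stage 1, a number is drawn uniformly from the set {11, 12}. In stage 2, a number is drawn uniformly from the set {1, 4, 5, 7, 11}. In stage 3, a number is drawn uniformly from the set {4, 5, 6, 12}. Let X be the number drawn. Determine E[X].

E[X | stage 1] = (11+12)/2 = 23/2.
E[X | stage 2] = (1+4+5+7+11)/5 = 28/5.
E[X | stage 3] = (4+5+6+12)/4 = 27/4.
E[X] = (1/3)·(23/2) + (1/3)·(28/5) + (1/3)·(27/4) = 159/20.

159/20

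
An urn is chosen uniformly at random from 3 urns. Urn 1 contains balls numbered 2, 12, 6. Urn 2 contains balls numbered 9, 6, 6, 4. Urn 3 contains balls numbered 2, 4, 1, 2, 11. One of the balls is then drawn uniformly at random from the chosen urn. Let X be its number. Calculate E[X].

E[X | urn 1] = (2+12+6)/3 = 20/3.
E[X | urn 2] = (9+6+6+4)/4 = 25/4.
E[X | urn 3] = (2+4+1+2+11)/5 = 4.
E[X] = (1/3)·(20/3) + (1/3)·(25/4) + (1/3)·(4) = 203/36.

203/36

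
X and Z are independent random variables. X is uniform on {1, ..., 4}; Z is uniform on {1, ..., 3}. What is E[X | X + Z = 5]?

P(X + Z = 5) = 1/4.
Summing X·P(x,y) over outcomes with X + Z = 5 gives 3/4.
E[X | X + Z = 5] = (3/4) / (1/4) = 3.

3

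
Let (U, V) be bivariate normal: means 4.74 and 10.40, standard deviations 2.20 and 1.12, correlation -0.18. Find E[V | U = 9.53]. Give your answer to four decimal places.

For a bivariate normal, E[V | U=x] = μ_V + ρ·(σ_V/σ_U)·(x − μ_U).
E[V | U=9.53] = 10.40 + (-0.18)·(1.12/2.20)·(9.53 − (4.74)) = 10.40 + (-0.091636)·(4.79) = 9.9611.

9.9611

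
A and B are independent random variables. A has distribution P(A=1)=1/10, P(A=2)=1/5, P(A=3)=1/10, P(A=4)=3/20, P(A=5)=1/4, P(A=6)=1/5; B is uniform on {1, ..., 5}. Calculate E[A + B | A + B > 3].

663/92

P(A + B > 3) = 23/25.
Summing (A+B)·P(x,y) over outcomes with A + B > 3 gives 663/100.
E[A + B | A + B > 3] = (663/100) / (23/25) = 663/92.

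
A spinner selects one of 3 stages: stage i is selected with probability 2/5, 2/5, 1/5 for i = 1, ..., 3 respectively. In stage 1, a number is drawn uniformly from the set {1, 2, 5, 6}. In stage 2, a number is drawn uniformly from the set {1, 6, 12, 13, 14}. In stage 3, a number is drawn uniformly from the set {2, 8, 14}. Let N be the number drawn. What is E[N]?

167/25

E[N | stage 1] = (1+2+5+6)/4 = 7/2.
E[N | stage 2] = (1+6+12+13+14)/5 = 46/5.
E[N | stage 3] = (2+8+14)/3 = 8.
E[N] = (2/5)·(7/2) + (2/5)·(46/5) + (1/5)·(8) = 167/25.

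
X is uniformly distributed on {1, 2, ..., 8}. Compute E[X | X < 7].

Given X < 7, X is equally likely to be any of {1, 2, 3, 4, 5, 6}.
E[X | X < 7] = (1 + 2 + 3 + 4 + 5 + 6) / 6 = 7/2.

7/2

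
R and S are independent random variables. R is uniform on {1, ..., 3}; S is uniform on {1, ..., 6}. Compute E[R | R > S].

8/3

Outcomes with R > S: (2,1), (3,1), (3,2), each with probability 1/18.
E[R | R > S] = (2 + 3 + 3) / 3 = 8/3.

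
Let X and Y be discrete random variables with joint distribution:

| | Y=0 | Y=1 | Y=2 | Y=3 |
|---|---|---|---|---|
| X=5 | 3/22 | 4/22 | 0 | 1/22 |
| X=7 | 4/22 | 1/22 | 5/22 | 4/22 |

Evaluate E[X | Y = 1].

27/5

P(Y = 1) = 5/22.
Σ X·P over the event = 5·(4/22) + 7·(1/22) = 27/22.
E[X | Y = 1] = (27/22) / (5/22) = 27/5.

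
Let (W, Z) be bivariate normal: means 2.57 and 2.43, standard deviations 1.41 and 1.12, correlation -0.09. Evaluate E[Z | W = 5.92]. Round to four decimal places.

The regression of Z on W has slope ρ·σ_Z/σ_W and passes through (μ_W, μ_Z).
E[Z | W=5.92] = 2.43 + (-0.09)·(1.12/1.41)·(5.92 − (2.57)) = 2.43 + (-0.071489)·(3.35) = 2.1905.

2.1905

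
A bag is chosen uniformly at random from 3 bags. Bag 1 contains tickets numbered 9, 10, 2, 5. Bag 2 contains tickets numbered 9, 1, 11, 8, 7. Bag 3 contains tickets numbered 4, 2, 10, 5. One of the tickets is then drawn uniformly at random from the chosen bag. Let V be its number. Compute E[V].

379/60

E[V | bag 1] = (9+10+2+5)/4 = 13/2.
E[V | bag 2] = (9+1+11+8+7)/5 = 36/5.
E[V | bag 3] = (4+2+10+5)/4 = 21/4.
By the law of total expectation,
E[V] = (1/3)·(13/2) + (1/3)·(36/5) + (1/3)·(21/4) = 379/60.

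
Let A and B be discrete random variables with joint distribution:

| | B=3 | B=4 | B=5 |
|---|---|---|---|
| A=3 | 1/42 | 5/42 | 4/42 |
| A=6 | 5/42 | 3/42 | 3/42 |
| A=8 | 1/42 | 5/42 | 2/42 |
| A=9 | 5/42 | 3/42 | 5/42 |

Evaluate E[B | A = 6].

P(A = 6) = 11/42.
Σ B·P over the event = 3·(5/42) + 4·(3/42) + 5·(3/42) = 1.
E[B | A = 6] = (1) / (11/42) = 42/11.

42/11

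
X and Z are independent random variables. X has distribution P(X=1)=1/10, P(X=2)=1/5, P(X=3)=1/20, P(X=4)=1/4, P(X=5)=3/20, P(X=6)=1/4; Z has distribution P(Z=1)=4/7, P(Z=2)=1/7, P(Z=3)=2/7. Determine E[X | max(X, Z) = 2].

21/11

P(max(X, Z) = 2) = 11/70.
Summing X·P(x,y) over outcomes with max(X, Z) = 2 gives 3/10.
E[X | max(X, Z) = 2] = (3/10) / (11/70) = 21/11.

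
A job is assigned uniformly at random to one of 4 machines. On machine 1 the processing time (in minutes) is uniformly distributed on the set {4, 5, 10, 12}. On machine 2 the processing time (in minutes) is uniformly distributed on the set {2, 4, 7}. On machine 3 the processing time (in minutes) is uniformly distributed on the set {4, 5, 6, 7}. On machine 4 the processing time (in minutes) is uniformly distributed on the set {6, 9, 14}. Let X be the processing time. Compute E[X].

E[X | machine 1] = (4+5+10+12)/4 = 31/4.
E[X | machine 2] = (2+4+7)/3 = 13/3.
E[X | machine 3] = (4+5+6+7)/4 = 11/2.
E[X | machine 4] = (6+9+14)/3 = 29/3.
E[X] = (1/4)·(31/4) + (1/4)·(13/3) + (1/4)·(11/2) + (1/4)·(29/3) = 109/16.

109/16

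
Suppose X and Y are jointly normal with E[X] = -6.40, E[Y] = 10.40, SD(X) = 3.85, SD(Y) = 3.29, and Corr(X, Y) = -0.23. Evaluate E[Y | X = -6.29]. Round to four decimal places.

The regression of Y on X has slope ρ·σ_Y/σ_X and passes through (μ_X, μ_Y).
E[Y | X=-6.29] = 10.40 + (-0.23)·(3.29/3.85)·(-6.29 − (-6.40)) = 10.40 + (-0.19655)·(0.11) = 10.3784.

10.3784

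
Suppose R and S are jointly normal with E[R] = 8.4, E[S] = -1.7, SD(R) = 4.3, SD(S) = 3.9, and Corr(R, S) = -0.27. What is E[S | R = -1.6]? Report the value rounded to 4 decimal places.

0.7488

E[S | R=x] = μ_S + ρ(σ_S/σ_R)(x − μ_R) for jointly normal variables.
E[S | R=-1.6] = -1.7 + (-0.27)·(3.9/4.3)·(-1.6 − (8.4)) = -1.7 + (-0.24488)·(-10) = 0.7488.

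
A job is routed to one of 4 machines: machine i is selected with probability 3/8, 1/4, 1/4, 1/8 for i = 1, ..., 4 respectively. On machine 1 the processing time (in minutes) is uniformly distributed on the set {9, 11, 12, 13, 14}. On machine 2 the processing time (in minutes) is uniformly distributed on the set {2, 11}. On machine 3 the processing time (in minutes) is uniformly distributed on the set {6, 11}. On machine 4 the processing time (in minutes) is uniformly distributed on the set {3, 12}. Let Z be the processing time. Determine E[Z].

E[Z | machine 1] = (9+11+12+13+14)/5 = 59/5.
E[Z | machine 2] = (2+11)/2 = 13/2.
E[Z | machine 3] = (6+11)/2 = 17/2.
E[Z | machine 4] = (3+12)/2 = 15/2.
E[Z] = (3/8)·(59/5) + (1/4)·(13/2) + (1/4)·(17/2) + (1/8)·(15/2) = 729/80.

729/80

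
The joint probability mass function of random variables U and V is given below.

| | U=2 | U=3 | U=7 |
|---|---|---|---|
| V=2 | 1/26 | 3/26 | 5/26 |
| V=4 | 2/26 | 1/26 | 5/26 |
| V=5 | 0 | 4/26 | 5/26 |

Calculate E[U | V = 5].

P(V = 5) = 9/26.
Summing U·P(U=x,V=y) over the conditioning event gives 47/26.
E[U | V = 5] = (47/26) / (9/26) = 47/9.

47/9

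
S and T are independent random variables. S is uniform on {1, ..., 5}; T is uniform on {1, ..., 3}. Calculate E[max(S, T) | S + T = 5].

P(S + T = 5) = 1/5.
Summing max(S,T)·P(x,y) over outcomes with S + T = 5 gives 2/3.
E[max(S, T) | S + T = 5] = (2/3) / (1/5) = 10/3.

10/3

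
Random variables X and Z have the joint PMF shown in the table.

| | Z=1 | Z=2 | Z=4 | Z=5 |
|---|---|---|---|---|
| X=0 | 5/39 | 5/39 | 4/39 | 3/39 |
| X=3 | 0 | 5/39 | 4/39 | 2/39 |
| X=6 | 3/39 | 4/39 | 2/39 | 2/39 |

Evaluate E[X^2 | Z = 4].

54/5

P(Z = 4) = 10/39.
Σ X^2·P over the event = 0·(4/39) + 9·(4/39) + 36·(2/39) = 36/13.
E[X^2 | Z = 4] = (36/13) / (10/39) = 54/5.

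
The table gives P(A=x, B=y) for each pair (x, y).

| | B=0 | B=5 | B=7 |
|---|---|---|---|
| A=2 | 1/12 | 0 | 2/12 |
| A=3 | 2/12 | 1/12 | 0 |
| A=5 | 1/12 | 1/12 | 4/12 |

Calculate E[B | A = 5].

P(A = 5) = 1/2.
Summing B·P(A=x,B=y) over the conditioning event gives 11/4.
E[B | A = 5] = (11/4) / (1/2) = 11/2.

11/2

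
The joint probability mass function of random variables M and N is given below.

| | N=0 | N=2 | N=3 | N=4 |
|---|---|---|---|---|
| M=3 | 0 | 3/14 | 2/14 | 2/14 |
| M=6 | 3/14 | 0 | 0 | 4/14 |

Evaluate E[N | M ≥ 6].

16/7

P(M ≥ 6) = 1/2.
Σ N·P over the event = 0·(3/14) + 4·(4/14) = 8/7.
E[N | M ≥ 6] = (8/7) / (1/2) = 16/7.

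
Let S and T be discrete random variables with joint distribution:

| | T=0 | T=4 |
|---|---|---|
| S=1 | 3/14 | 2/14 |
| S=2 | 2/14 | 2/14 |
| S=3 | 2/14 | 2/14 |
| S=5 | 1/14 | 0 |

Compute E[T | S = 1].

8/5

P(S = 1) = 5/14.
Summing T·P(S=x,T=y) over the conditioning event gives 4/7.
E[T | S = 1] = (4/7) / (5/14) = 8/5.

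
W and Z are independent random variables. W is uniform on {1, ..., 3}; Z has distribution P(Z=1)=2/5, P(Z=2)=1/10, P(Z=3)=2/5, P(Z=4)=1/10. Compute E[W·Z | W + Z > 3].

P(W + Z > 3) = 7/10.
Summing WZ·P(x,y) over outcomes with W + Z > 3 gives 59/15.
E[W·Z | W + Z > 3] = (59/15) / (7/10) = 118/21.

118/21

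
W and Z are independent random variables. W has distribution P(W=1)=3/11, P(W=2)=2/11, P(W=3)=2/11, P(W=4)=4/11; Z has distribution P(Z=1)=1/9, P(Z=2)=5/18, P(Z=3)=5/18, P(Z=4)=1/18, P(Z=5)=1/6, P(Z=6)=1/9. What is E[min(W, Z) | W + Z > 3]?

P(W + Z > 3) = 173/198.
Summing min(W,Z)·P(x,y) over outcomes with W + Z > 3 gives 391/198.
E[min(W, Z) | W + Z > 3] = (391/198) / (173/198) = 391/173.

391/173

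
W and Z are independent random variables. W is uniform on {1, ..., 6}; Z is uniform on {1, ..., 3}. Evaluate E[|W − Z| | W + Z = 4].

4/3

P(W + Z = 4) = 1/6.
Summing |W−Z|·P(x,y) over outcomes with W + Z = 4 gives 2/9.
E[|W − Z| | W + Z = 4] = (2/9) / (1/6) = 4/3.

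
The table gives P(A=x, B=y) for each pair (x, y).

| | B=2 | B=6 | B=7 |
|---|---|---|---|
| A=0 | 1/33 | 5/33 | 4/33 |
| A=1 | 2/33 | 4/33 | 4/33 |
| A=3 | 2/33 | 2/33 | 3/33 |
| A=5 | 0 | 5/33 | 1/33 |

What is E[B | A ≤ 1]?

P(A ≤ 1) = 20/33.
Summing B·P(A=x,B=y) over the conditioning event gives 116/33.
E[B | A ≤ 1] = (116/33) / (20/33) = 29/5.

29/5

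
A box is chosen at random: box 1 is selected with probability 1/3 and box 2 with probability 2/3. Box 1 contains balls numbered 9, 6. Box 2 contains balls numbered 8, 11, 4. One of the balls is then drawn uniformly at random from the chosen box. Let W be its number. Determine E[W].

137/18

E[W | box 1] = (9+6)/2 = 15/2.
E[W | box 2] = (8+11+4)/3 = 23/3.
E[W] = (1/3)·(15/2) + (2/3)·(23/3) = 137/18.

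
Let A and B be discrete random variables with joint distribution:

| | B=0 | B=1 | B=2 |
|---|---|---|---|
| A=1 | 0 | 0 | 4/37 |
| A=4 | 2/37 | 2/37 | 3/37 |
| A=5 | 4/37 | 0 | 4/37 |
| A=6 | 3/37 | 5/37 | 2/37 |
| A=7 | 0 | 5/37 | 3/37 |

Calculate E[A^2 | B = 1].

457/12

P(B = 1) = 12/37.
Σ A^2·P over the event = 16·(2/37) + 36·(5/37) + 49·(5/37) = 457/37.
E[A^2 | B = 1] = (457/37) / (12/37) = 457/12.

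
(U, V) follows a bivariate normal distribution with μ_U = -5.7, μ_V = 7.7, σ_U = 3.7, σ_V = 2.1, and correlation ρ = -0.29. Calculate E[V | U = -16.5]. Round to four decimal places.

9.4776

E[V | U=x] = μ_V + ρ(σ_V/σ_U)(x − μ_U) for jointly normal variables.
E[V | U=-16.5] = 7.7 + (-0.29)·(2.1/3.7)·(-16.5 − (-5.7)) = 7.7 + (-0.16459)·(-10.8) = 9.4776.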